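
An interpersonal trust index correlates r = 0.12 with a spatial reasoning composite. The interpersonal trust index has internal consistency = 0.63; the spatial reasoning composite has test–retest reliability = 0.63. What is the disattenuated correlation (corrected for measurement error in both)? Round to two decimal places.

0.19

r_true = r_obs / √(r_xx · r_yy) = 0.12 / √(0.63 × 0.63) = 0.12 / √0.3969 = 0.12 / 0.6300 ≈ 0.19.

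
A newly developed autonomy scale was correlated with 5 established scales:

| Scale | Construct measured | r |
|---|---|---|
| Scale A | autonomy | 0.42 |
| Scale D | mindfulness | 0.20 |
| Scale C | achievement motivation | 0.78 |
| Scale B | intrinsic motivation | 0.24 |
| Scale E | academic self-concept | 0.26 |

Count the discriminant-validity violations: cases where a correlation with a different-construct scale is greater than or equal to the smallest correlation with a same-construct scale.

1

Convergent (same construct = autonomy): Scale A.
Smallest convergent = 0.42. Discriminant values: 0.20, 0.78, 0.24, 0.26; count ≥ 0.42 → 1.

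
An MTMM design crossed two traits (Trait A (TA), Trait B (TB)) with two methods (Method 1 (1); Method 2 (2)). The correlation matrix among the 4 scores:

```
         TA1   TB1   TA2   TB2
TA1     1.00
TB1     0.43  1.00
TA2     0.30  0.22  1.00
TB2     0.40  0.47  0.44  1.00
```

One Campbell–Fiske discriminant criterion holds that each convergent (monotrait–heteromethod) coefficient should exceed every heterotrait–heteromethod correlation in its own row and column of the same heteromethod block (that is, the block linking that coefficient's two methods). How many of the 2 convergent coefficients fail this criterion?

1

Checking each validity diagonal entry against its comparison values:
TA (methods 1·2): 0.30 vs {0.40, 0.22} → fail.
TB (methods 1·2): 0.47 vs {0.22, 0.40} → pass.
1 of 2 fail.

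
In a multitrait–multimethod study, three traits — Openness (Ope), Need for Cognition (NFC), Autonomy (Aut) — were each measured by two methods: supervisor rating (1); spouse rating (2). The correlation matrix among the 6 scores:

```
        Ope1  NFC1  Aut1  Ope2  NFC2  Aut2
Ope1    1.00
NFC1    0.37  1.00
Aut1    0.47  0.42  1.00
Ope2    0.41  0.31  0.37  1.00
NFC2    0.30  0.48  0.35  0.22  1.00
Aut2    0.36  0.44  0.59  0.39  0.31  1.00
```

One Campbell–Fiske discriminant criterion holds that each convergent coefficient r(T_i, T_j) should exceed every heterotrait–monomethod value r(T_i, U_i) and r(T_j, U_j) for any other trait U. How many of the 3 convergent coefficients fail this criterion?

1

Each convergent coefficient versus the relevant comparison correlations:
Ope (methods 1·2): 0.41 vs {0.37, 0.22, 0.47, 0.39} → fail.
NFC (methods 1·2): 0.48 vs {0.37, 0.22, 0.42, 0.31} → pass.
Aut (methods 1·2): 0.59 vs {0.47, 0.39, 0.42, 0.31} → pass.
1 of 3 fail.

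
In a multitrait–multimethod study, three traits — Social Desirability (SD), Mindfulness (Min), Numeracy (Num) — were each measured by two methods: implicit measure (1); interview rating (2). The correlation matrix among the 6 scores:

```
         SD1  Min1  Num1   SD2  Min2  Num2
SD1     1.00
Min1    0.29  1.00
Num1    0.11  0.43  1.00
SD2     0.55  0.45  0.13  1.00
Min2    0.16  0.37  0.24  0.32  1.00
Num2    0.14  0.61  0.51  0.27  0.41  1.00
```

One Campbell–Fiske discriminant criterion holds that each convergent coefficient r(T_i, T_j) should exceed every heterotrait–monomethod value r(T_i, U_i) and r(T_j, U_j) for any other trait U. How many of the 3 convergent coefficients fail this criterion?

Each convergent coefficient versus the relevant comparison correlations:
SD (methods 1·2): 0.55 vs {0.29, 0.32, 0.11, 0.27} → pass.
Min (methods 1·2): 0.37 vs {0.29, 0.32, 0.43, 0.41} → fail.
Num (methods 1·2): 0.51 vs {0.11, 0.27, 0.43, 0.41} → pass.
1 of 3 fail.

1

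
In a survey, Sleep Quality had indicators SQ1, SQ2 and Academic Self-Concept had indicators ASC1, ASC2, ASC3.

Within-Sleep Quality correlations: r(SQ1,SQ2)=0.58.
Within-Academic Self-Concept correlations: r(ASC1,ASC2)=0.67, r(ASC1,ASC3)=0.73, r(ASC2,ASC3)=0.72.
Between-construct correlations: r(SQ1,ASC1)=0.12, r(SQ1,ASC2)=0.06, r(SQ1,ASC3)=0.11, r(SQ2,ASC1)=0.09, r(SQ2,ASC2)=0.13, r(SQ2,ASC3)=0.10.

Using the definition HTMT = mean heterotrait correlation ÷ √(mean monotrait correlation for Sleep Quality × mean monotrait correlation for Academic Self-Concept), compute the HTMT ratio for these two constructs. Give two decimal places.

Mean between = 0.61/6 = 0.1017.
Mean within-SQ = 0.58/1 = 0.5800; mean within-ASC = 2.12/3 = 0.7067.
Geometric mean = √(0.5800 × 0.7067) = 0.6402.
HTMT = 0.1017 / 0.6402 = 0.16.

0.16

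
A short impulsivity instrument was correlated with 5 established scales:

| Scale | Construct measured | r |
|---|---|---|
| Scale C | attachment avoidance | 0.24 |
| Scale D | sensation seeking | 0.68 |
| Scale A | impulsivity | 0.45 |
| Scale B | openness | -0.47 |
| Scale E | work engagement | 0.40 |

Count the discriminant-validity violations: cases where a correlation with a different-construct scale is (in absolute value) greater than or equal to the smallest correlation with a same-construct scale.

Convergent (same construct = impulsivity): Scale A.
Smallest convergent = 0.45. Discriminant |r|: 0.24, 0.68, 0.47, 0.40; count ≥ 0.45 → 2.

2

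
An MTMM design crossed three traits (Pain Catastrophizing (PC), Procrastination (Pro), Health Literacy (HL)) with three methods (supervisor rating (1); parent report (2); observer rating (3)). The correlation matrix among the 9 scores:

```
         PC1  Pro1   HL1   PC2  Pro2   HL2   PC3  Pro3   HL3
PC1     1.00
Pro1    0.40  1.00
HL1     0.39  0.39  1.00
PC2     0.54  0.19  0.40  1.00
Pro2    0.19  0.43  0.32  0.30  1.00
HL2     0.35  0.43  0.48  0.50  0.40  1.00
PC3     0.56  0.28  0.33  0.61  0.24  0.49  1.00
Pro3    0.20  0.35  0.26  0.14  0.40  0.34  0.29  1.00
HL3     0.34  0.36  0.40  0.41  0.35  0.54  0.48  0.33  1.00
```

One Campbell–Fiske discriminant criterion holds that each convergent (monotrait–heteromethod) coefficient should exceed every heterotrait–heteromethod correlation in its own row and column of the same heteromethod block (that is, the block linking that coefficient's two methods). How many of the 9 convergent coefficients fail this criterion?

2

Checking each validity diagonal entry against its comparison values:
PC (methods 1·2): 0.54 vs {0.19, 0.19, 0.35, 0.40} → pass.
PC (methods 1·3): 0.56 vs {0.20, 0.28, 0.34, 0.33} → pass.
PC (methods 2·3): 0.61 vs {0.14, 0.24, 0.41, 0.49} → pass.
Pro (methods 1·2): 0.43 vs {0.19, 0.19, 0.43, 0.32} → fail.
Pro (methods 1·3): 0.35 vs {0.28, 0.20, 0.36, 0.26} → fail.
Pro (methods 2·3): 0.40 vs {0.24, 0.14, 0.35, 0.34} → pass.
HL (methods 1·2): 0.48 vs {0.40, 0.35, 0.32, 0.43} → pass.
HL (methods 1·3): 0.40 vs {0.33, 0.34, 0.26, 0.36} → pass.
HL (methods 2·3): 0.54 vs {0.49, 0.41, 0.34, 0.35} → pass.
2 of 9 fail.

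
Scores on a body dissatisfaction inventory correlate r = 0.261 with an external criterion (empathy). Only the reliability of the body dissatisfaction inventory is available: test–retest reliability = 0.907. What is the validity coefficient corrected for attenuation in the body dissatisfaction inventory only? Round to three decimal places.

0.274

Single correction: r_c = r_obs / √r_xx = 0.261 / √0.907 = 0.261 / 0.9524 ≈ 0.274.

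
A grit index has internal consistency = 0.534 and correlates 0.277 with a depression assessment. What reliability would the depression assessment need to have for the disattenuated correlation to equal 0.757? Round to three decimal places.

0.251

r_true = r_obs / √(r_xx · r_yy) ⇒ 0.757 = 0.277 / √(0.534 · r_yy).
√(0.534 · r_yy) = 0.277 / 0.757 = 0.3659; 0.534 · r_yy = 0.1339; r_yy = 0.1339 / 0.534 ≈ 0.251.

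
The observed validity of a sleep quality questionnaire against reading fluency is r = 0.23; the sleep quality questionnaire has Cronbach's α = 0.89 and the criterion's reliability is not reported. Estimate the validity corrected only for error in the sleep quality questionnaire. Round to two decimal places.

0.24

Single correction: r_c = r_obs / √r_xx = 0.23 / √0.89 = 0.23 / 0.9434 ≈ 0.24.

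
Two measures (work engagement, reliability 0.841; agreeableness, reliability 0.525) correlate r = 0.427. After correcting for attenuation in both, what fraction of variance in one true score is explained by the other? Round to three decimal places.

Disattenuated r = 0.427 / √(0.841 × 0.525) = 0.427 / 0.6645 = 0.6426.
Shared true-score variance = 0.6426² = 0.4129 ≈ 0.413.

0.413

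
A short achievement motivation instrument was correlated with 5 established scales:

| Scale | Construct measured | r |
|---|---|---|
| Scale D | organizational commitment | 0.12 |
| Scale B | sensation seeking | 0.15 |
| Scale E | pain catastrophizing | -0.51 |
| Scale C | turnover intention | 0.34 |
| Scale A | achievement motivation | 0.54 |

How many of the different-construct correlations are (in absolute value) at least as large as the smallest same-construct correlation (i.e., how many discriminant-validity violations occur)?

0

Convergent (same construct = achievement motivation): Scale A.
Smallest convergent = 0.54. Discriminant |r|: 0.12, 0.15, 0.51, 0.34; count ≥ 0.54 → 0.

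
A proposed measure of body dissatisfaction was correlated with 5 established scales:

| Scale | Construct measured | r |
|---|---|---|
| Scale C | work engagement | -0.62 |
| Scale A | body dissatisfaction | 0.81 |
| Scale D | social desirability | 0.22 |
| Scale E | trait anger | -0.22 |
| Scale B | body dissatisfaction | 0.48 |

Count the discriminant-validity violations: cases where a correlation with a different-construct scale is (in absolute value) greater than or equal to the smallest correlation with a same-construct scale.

Convergent (same construct = body dissatisfaction): Scale A, Scale B.
Smallest convergent = 0.48. Discriminant |r|: 0.62, 0.22, 0.22; count ≥ 0.48 → 1.

1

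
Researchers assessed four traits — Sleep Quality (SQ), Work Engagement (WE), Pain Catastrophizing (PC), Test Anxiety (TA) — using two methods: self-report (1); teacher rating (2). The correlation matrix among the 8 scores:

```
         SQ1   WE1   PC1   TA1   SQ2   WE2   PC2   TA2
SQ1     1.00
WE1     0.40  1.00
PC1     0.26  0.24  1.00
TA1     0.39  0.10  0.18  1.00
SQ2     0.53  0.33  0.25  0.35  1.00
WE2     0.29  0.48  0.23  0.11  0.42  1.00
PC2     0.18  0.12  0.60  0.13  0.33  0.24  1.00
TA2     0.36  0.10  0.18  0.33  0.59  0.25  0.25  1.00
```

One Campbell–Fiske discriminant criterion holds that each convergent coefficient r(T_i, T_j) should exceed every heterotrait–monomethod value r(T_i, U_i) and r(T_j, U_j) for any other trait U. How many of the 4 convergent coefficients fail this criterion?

Each convergent coefficient versus the relevant comparison correlations:
SQ (methods 1·2): 0.53 vs {0.40, 0.42, 0.26, 0.33, 0.39, 0.59} → fail.
WE (methods 1·2): 0.48 vs {0.40, 0.42, 0.24, 0.24, 0.10, 0.25} → pass.
PC (methods 1·2): 0.60 vs {0.26, 0.33, 0.24, 0.24, 0.18, 0.25} → pass.
TA (methods 1·2): 0.33 vs {0.39, 0.59, 0.10, 0.25, 0.18, 0.25} → fail.
2 of 4 fail.

2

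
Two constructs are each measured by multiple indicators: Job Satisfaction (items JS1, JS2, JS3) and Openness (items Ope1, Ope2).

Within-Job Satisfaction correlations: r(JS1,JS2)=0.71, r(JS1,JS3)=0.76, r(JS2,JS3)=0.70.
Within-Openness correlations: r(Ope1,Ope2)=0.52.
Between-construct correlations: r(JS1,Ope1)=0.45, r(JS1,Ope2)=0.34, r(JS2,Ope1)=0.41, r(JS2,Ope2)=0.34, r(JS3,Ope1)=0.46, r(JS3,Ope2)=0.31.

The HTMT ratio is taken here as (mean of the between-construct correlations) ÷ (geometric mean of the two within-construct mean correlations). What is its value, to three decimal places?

0.628

Mean between = 2.31/6 = 0.3850.
Mean within-JS = 2.17/3 = 0.7233; mean within-Ope = 0.52/1 = 0.5200.
Geometric mean = √(0.7233 × 0.5200) = 0.6133.
HTMT = 0.3850 / 0.6133 = 0.628.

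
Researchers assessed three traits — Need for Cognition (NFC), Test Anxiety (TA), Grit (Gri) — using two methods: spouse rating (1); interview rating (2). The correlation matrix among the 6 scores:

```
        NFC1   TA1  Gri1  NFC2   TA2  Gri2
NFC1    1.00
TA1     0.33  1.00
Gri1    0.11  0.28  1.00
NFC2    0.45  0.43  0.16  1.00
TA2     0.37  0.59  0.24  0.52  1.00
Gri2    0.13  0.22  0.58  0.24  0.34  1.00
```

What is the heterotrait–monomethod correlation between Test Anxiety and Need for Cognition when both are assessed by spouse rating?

Different traits, same method: r(TA1, NFC1) = 0.33.

0.33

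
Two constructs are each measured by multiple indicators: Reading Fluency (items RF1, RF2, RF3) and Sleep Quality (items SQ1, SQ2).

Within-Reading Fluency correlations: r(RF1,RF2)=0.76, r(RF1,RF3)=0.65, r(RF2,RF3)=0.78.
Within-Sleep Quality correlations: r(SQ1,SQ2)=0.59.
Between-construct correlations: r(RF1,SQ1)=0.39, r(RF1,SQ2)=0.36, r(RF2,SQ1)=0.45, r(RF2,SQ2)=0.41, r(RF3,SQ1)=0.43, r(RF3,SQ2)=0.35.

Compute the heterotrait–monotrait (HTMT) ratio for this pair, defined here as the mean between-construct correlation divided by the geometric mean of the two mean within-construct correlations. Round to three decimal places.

Mean between = 2.39/6 = 0.3983.
Mean within-RF = 2.19/3 = 0.7300; mean within-SQ = 0.59/1 = 0.5900.
Geometric mean = √(0.7300 × 0.5900) = 0.6563.
HTMT = 0.3983 / 0.6563 = 0.607.

0.607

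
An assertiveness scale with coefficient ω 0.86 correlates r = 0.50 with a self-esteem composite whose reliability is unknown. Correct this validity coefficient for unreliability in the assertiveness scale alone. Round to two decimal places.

Single correction: r_c = r_obs / √r_xx = 0.50 / √0.86 = 0.50 / 0.9274 ≈ 0.54.

0.54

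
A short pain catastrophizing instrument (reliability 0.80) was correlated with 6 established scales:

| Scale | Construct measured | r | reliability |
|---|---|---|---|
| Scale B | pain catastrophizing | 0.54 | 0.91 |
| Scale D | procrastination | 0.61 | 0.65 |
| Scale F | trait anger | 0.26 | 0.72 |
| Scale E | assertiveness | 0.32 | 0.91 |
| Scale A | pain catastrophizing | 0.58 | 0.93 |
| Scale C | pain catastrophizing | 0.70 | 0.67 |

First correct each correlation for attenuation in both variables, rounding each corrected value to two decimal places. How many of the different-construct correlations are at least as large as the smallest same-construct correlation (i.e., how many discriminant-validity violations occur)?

Disattenuated r (r / √(r_scale · r_new)):
  Scale B (conv): 0.54 / √(0.91·0.80) = 0.63
  Scale D (disc): 0.61 / √(0.65·0.80) = 0.85
  Scale F (disc): 0.26 / √(0.72·0.80) = 0.34
  Scale E (disc): 0.32 / √(0.91·0.80) = 0.38
  Scale A (conv): 0.58 / √(0.93·0.80) = 0.67
  Scale C (conv): 0.70 / √(0.67·0.80) = 0.96
Smallest convergent = 0.63. Discriminant values: 0.85, 0.34, 0.38; count ≥ 0.63 → 1.

1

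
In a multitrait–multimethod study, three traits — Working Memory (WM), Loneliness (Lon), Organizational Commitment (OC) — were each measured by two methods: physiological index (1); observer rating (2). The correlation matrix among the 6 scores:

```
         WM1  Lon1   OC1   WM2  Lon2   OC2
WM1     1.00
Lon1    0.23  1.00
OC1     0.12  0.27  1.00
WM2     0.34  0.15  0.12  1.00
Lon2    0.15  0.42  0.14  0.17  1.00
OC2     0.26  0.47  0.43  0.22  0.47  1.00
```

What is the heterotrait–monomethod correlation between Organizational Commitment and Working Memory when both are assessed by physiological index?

Different traits, same method: r(OC1, WM1) = 0.12.

0.12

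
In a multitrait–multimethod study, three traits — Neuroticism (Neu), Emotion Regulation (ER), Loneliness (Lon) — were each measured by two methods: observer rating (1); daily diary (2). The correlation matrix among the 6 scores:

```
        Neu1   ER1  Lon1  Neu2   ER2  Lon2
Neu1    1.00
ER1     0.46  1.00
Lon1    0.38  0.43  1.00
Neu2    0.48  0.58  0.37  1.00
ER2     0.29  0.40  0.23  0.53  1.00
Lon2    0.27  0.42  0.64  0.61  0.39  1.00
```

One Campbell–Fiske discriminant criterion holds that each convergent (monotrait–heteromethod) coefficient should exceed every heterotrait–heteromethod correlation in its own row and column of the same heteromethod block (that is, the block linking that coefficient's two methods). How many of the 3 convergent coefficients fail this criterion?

2

Each convergent coefficient versus the relevant comparison correlations:
Neu (methods 1·2): 0.48 vs {0.29, 0.58, 0.27, 0.37} → fail.
ER (methods 1·2): 0.40 vs {0.58, 0.29, 0.42, 0.23} → fail.
Lon (methods 1·2): 0.64 vs {0.37, 0.27, 0.23, 0.42} → pass.
2 of 3 fail.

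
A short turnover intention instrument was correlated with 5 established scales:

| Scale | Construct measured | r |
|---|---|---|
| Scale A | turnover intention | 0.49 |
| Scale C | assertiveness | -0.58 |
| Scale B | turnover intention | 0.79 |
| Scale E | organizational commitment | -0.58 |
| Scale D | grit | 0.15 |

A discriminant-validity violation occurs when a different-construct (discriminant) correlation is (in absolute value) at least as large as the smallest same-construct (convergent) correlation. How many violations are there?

2

Convergent (same construct = turnover intention): Scale A, Scale B.
Smallest convergent = 0.49. Discriminant |r|: 0.58, 0.58, 0.15; count ≥ 0.49 → 2.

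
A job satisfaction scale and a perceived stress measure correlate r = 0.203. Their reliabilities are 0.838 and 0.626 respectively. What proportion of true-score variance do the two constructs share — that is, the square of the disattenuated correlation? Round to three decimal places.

Disattenuated r = 0.203 / √(0.838 × 0.626) = 0.203 / 0.7243 = 0.2803.
Shared true-score variance = 0.2803² = 0.0786 ≈ 0.079.

0.079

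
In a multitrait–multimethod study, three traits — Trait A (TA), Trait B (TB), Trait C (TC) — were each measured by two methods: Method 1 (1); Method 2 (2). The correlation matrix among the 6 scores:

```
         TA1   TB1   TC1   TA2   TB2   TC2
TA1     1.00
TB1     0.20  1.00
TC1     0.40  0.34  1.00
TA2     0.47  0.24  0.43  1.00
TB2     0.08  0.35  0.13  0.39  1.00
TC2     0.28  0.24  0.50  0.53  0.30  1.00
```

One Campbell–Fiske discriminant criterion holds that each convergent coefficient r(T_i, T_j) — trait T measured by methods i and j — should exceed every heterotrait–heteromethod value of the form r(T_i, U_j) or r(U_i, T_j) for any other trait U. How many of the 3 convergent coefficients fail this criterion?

0

Convergent coefficients and their comparison sets:
TA (methods 1·2): 0.47 vs {0.08, 0.24, 0.28, 0.43} → pass.
TB (methods 1·2): 0.35 vs {0.24, 0.08, 0.24, 0.13} → pass.
TC (methods 1·2): 0.50 vs {0.43, 0.28, 0.13, 0.24} → pass.
0 of 3 fail.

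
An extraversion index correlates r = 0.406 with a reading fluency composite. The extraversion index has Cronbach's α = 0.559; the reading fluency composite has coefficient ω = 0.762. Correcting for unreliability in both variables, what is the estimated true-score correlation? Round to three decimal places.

r_true = r_obs / √(r_xx · r_yy) = 0.406 / √(0.559 × 0.762) = 0.406 / √0.425958 = 0.406 / 0.6527 ≈ 0.622.

0.622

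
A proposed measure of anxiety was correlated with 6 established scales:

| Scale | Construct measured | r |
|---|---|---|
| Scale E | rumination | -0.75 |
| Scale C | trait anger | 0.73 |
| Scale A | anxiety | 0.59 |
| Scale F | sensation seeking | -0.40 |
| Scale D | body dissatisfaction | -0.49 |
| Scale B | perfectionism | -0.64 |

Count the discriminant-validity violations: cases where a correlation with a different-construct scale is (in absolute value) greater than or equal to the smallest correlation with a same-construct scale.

3

Convergent (same construct = anxiety): Scale A.
Smallest convergent = 0.59. Discriminant |r|: 0.75, 0.73, 0.40, 0.49, 0.64; count ≥ 0.59 → 3.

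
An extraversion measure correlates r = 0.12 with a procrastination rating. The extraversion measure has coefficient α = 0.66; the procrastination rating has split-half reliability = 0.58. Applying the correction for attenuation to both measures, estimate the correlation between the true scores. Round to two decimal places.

0.19

r_true = r_obs / √(r_xx · r_yy) = 0.12 / √(0.66 × 0.58) = 0.12 / √0.3828 = 0.12 / 0.6187 ≈ 0.19.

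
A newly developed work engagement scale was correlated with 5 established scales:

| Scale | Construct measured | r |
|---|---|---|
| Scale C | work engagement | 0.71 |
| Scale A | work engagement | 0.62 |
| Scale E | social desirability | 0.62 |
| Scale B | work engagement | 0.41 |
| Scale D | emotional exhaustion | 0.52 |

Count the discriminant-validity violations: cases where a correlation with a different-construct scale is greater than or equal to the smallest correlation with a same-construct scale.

Convergent (same construct = work engagement): Scale C, Scale A, Scale B.
Smallest convergent = 0.41. Discriminant values: 0.62, 0.52; count ≥ 0.41 → 2.

2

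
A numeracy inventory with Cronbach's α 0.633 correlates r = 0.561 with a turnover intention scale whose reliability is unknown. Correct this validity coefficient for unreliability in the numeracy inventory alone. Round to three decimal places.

0.705

Single correction: r_c = r_obs / √r_xx = 0.561 / √0.633 = 0.561 / 0.7956 ≈ 0.705.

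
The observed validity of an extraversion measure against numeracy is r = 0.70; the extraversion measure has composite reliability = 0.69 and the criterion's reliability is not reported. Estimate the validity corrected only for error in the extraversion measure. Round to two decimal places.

0.84

Single correction: r_c = r_obs / √r_xx = 0.70 / √0.69 = 0.70 / 0.8307 ≈ 0.84.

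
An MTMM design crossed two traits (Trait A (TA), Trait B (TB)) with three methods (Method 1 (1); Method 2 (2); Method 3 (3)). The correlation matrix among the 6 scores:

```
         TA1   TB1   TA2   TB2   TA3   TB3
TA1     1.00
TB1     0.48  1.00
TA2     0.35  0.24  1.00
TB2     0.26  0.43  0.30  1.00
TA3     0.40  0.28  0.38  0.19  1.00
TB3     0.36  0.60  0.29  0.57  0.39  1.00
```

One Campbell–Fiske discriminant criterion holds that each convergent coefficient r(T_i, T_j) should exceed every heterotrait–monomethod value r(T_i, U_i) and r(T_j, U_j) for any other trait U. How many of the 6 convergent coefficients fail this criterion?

4

Checking each validity diagonal entry against its comparison values:
TA (methods 1·2): 0.35 vs {0.48, 0.30} → fail.
TA (methods 1·3): 0.40 vs {0.48, 0.39} → fail.
TA (methods 2·3): 0.38 vs {0.30, 0.39} → fail.
TB (methods 1·2): 0.43 vs {0.48, 0.30} → fail.
TB (methods 1·3): 0.60 vs {0.48, 0.39} → pass.
TB (methods 2·3): 0.57 vs {0.30, 0.39} → pass.
4 of 6 fail.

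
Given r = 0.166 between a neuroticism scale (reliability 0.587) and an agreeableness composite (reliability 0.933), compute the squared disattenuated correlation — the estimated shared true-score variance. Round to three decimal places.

0.050

Disattenuated r = 0.166 / √(0.587 × 0.933) = 0.166 / 0.7400 = 0.2243.
Shared true-score variance = 0.2243² = 0.0503 ≈ 0.050.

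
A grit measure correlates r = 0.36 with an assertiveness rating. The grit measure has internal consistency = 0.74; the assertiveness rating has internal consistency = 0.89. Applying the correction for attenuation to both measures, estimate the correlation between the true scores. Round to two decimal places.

0.44

r_true = r_obs / √(r_xx · r_yy) = 0.36 / √(0.74 × 0.89) = 0.36 / √0.6586 = 0.36 / 0.8115 ≈ 0.44.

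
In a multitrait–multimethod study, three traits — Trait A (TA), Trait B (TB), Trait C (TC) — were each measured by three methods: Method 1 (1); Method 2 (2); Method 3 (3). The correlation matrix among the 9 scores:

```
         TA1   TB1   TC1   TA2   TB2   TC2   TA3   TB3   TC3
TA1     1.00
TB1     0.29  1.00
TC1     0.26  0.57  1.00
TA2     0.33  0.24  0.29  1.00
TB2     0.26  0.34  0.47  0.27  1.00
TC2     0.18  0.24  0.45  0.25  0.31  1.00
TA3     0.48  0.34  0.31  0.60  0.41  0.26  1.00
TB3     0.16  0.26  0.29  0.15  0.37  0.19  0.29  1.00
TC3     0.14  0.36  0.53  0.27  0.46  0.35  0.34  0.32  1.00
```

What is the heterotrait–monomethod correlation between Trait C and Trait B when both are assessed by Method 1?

Different traits, same method: r(TC1, TB1) = 0.57.

0.57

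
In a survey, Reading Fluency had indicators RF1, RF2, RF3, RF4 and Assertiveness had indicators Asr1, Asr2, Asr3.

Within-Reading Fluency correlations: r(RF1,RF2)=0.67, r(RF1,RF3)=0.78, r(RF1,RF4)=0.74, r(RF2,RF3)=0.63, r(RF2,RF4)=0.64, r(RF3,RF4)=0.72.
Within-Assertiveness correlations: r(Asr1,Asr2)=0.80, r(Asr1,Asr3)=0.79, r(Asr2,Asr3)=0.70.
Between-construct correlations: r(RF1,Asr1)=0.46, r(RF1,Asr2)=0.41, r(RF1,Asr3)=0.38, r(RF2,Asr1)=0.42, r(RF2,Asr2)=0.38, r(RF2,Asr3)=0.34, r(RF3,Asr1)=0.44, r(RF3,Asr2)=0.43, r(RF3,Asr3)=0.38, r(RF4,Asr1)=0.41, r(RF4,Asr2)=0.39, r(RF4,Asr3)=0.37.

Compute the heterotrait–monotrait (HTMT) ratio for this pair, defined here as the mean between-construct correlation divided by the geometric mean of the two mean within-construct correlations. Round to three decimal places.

0.550

Mean heterotrait r = 4.81/12 = 0.4008.
Mean within-RF = 4.18/6 = 0.6967; mean within-Asr = 2.29/3 = 0.7633.
Geometric mean = √(0.6967 × 0.7633) = 0.7292.
HTMT = 0.4008 / 0.7292 = 0.550.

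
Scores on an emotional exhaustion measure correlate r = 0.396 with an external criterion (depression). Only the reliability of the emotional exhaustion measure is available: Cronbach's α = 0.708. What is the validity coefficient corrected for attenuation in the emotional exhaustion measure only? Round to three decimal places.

Single correction: r_c = r_obs / √r_xx = 0.396 / √0.708 = 0.396 / 0.8414 ≈ 0.471.

0.471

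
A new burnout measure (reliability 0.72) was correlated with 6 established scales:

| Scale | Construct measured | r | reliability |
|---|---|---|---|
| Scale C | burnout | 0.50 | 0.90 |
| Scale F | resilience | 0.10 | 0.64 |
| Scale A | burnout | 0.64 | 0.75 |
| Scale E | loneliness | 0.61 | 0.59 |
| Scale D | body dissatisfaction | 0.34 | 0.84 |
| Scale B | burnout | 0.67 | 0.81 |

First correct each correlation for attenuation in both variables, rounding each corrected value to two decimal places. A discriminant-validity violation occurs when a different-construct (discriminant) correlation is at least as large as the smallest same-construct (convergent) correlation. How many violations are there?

Disattenuated r (r / √(r_scale · r_new)):
  Scale C (conv): 0.50 / √(0.90·0.72) = 0.62
  Scale F (disc): 0.10 / √(0.64·0.72) = 0.15
  Scale A (conv): 0.64 / √(0.75·0.72) = 0.87
  Scale E (disc): 0.61 / √(0.59·0.72) = 0.94
  Scale D (disc): 0.34 / √(0.84·0.72) = 0.44
  Scale B (conv): 0.67 / √(0.81·0.72) = 0.88
Smallest convergent = 0.62. Discriminant values: 0.15, 0.94, 0.44; count ≥ 0.62 → 1.

1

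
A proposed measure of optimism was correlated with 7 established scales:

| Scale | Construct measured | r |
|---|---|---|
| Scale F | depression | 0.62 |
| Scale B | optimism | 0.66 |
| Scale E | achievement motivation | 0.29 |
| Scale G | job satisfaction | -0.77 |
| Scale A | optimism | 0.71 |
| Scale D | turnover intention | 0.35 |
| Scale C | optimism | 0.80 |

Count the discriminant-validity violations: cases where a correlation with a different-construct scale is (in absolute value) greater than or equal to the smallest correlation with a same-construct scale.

Convergent (same construct = optimism): Scale B, Scale A, Scale C.
Smallest convergent = 0.66. Discriminant |r|: 0.62, 0.29, 0.77, 0.35; count ≥ 0.66 → 1.

1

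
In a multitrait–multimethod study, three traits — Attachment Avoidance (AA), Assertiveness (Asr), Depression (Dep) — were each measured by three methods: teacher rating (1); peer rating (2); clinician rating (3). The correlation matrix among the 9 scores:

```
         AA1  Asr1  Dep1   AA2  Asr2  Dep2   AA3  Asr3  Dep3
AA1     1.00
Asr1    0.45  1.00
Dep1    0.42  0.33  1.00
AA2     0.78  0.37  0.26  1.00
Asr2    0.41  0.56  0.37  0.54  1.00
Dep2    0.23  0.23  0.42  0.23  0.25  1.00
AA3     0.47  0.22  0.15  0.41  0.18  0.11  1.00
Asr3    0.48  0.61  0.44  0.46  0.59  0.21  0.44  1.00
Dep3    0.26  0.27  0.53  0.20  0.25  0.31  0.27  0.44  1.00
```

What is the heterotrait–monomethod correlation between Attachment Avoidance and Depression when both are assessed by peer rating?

0.23

Different traits, same method: r(AA2, Dep2) = 0.23.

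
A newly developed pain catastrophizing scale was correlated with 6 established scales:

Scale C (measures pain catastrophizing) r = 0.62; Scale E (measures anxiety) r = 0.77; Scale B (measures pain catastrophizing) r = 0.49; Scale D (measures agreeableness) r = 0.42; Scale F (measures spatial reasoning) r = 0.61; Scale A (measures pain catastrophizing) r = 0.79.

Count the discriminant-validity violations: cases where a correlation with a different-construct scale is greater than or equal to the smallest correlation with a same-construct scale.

2

Convergent (same construct = pain catastrophizing): Scale C, Scale B, Scale A.
Smallest convergent = 0.49. Discriminant values: 0.77, 0.42, 0.61; count ≥ 0.49 → 2.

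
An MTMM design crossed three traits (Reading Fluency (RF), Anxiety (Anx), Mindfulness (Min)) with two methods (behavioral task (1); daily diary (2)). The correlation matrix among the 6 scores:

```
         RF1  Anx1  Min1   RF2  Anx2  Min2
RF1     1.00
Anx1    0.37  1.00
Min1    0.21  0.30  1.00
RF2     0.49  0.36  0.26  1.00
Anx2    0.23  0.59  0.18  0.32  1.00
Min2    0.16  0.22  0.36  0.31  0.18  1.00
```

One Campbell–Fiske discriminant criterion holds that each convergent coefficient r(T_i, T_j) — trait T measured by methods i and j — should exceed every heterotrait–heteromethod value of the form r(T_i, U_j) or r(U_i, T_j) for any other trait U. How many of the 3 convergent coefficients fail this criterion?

Checking each validity diagonal entry against its comparison values:
RF (methods 1·2): 0.49 vs {0.23, 0.36, 0.16, 0.26} → pass.
Anx (methods 1·2): 0.59 vs {0.36, 0.23, 0.22, 0.18} → pass.
Min (methods 1·2): 0.36 vs {0.26, 0.16, 0.18, 0.22} → pass.
0 of 3 fail.

0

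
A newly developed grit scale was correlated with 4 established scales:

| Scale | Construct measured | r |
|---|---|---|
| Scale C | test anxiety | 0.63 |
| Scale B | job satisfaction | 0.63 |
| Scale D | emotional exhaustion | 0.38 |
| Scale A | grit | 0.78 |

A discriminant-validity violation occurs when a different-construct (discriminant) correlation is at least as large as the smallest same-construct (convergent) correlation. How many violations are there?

0

Convergent (same construct = grit): Scale A.
Smallest convergent = 0.78. Discriminant values: 0.63, 0.63, 0.38; count ≥ 0.78 → 0.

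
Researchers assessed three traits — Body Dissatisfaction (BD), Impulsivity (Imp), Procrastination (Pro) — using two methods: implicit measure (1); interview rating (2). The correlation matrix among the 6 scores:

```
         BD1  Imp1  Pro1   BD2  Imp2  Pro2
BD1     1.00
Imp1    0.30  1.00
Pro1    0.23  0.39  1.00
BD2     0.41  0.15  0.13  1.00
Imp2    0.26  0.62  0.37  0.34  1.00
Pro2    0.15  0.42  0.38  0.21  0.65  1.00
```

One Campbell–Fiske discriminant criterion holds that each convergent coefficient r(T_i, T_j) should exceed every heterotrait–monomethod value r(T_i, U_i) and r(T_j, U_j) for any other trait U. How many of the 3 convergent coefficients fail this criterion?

2

Checking each validity diagonal entry against its comparison values:
BD (methods 1·2): 0.41 vs {0.30, 0.34, 0.23, 0.21} → pass.
Imp (methods 1·2): 0.62 vs {0.30, 0.34, 0.39, 0.65} → fail.
Pro (methods 1·2): 0.38 vs {0.23, 0.21, 0.39, 0.65} → fail.
2 of 3 fail.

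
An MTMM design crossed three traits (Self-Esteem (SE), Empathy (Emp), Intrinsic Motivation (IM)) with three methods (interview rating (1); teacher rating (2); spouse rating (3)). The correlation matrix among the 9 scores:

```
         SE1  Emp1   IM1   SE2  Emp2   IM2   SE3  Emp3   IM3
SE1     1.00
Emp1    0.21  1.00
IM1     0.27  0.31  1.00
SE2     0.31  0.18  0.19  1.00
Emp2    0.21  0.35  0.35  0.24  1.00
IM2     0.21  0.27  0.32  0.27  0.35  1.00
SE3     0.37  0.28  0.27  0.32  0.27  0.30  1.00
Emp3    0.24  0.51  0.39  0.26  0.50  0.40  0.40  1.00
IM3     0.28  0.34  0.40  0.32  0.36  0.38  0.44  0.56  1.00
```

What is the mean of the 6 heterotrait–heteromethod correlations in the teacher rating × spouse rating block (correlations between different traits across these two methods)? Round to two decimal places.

0.32

HTHM values (method 2 × method 3): 0.26, 0.32, 0.27, 0.36, 0.30, 0.40; mean = 1.91/6 = 0.32.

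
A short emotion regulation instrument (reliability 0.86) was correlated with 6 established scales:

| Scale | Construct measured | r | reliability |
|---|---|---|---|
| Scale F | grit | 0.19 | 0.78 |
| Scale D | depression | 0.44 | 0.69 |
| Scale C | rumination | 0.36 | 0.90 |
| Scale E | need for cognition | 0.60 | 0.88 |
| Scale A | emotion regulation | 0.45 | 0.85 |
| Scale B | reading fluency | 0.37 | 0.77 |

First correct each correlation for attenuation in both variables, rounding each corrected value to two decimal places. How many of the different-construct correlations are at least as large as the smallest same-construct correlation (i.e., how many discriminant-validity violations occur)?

Disattenuated r (r / √(r_scale · r_new)):
  Scale F (disc): 0.19 / √(0.78·0.86) = 0.23
  Scale D (disc): 0.44 / √(0.69·0.86) = 0.57
  Scale C (disc): 0.36 / √(0.90·0.86) = 0.41
  Scale E (disc): 0.60 / √(0.88·0.86) = 0.69
  Scale A (conv): 0.45 / √(0.85·0.86) = 0.53
  Scale B (disc): 0.37 / √(0.77·0.86) = 0.45
Smallest convergent = 0.53. Discriminant values: 0.23, 0.57, 0.41, 0.69, 0.45; count ≥ 0.53 → 2.

2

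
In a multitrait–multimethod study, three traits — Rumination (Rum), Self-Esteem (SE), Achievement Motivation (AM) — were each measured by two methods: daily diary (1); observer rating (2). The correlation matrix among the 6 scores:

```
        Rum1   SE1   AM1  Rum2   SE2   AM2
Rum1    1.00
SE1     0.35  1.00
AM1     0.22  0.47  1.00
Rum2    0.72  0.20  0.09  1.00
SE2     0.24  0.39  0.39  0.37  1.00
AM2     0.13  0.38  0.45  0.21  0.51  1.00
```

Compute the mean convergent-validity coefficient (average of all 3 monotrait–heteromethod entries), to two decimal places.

Convergent values: 0.72, 0.39, 0.45; mean = 1.56/3 = 0.52.

0.52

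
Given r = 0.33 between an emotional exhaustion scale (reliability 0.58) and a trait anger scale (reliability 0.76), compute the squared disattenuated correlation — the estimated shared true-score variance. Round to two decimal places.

0.25

Disattenuated r = 0.33 / √(0.58 × 0.76) = 0.33 / 0.6639 = 0.4971.
Shared true-score variance = 0.4971² = 0.2471 ≈ 0.25.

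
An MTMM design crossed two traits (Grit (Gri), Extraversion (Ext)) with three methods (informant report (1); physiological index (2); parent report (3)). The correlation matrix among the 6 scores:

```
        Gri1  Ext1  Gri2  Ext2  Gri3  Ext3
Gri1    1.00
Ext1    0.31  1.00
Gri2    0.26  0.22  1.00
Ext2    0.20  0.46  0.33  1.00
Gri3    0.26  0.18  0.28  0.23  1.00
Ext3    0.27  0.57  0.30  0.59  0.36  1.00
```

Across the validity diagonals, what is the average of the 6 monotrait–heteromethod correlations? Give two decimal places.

Convergent values: 0.26, 0.26, 0.28, 0.46, 0.57, 0.59; mean = 2.42/6 = 0.40.

0.40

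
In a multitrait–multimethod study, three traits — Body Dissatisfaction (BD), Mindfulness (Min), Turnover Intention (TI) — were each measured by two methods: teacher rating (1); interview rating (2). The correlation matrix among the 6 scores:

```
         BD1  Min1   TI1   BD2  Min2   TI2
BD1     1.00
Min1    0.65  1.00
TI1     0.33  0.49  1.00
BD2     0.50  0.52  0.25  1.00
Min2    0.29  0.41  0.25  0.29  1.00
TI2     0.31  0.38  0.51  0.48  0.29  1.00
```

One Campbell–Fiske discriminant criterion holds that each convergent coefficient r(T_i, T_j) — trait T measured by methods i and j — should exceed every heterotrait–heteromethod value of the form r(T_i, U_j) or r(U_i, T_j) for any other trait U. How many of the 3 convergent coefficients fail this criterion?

2

Checking each validity diagonal entry against its comparison values:
BD (methods 1·2): 0.50 vs {0.29, 0.52, 0.31, 0.25} → fail.
Min (methods 1·2): 0.41 vs {0.52, 0.29, 0.38, 0.25} → fail.
TI (methods 1·2): 0.51 vs {0.25, 0.31, 0.25, 0.38} → pass.
2 of 3 fail.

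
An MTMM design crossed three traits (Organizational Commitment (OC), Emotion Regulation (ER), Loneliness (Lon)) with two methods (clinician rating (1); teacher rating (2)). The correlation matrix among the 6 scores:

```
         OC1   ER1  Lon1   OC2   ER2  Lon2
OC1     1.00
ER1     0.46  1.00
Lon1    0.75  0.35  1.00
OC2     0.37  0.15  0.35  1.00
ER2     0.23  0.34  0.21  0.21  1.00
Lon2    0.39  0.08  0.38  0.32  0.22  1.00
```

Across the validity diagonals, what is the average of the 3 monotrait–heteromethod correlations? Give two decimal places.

Convergent values: 0.37, 0.34, 0.38; mean = 1.09/3 = 0.36.

0.36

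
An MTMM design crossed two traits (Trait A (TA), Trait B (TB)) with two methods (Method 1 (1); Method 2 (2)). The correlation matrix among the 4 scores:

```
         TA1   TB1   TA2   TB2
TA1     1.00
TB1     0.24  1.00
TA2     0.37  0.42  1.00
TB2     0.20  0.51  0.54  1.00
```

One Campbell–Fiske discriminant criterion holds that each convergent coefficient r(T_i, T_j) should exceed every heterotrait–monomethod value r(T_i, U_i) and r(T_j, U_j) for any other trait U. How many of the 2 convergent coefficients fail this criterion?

2

Each convergent coefficient versus the relevant comparison correlations:
TA (methods 1·2): 0.37 vs {0.24, 0.54} → fail.
TB (methods 1·2): 0.51 vs {0.24, 0.54} → fail.
2 of 2 fail.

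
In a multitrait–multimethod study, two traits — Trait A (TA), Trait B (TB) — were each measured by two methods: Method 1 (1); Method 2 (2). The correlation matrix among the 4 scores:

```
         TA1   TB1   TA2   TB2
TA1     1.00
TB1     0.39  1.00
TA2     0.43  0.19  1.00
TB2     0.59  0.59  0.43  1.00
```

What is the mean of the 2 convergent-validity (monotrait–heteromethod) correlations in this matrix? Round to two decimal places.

0.51

Convergent values: 0.43, 0.59; mean = 1.02/2 = 0.51.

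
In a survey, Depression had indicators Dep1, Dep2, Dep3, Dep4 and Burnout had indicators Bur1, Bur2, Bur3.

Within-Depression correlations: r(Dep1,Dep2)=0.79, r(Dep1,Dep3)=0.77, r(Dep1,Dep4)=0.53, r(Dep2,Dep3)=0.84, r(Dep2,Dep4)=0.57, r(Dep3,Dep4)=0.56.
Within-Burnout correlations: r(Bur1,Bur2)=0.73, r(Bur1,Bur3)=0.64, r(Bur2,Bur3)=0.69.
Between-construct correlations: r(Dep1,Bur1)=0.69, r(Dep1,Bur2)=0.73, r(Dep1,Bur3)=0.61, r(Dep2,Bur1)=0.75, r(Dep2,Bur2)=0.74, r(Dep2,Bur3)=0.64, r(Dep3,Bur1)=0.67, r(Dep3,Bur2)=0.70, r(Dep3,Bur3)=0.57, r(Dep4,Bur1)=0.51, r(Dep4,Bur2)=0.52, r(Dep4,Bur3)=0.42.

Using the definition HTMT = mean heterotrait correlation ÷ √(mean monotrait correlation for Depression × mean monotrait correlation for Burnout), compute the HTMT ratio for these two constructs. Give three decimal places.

Between-construct mean = 7.55/12 = 0.6292.
Mean within-Dep = 4.06/6 = 0.6767; mean within-Bur = 2.06/3 = 0.6867.
Geometric mean = √(0.6767 × 0.6867) = 0.6817.
HTMT = 0.6292 / 0.6817 = 0.923.

0.923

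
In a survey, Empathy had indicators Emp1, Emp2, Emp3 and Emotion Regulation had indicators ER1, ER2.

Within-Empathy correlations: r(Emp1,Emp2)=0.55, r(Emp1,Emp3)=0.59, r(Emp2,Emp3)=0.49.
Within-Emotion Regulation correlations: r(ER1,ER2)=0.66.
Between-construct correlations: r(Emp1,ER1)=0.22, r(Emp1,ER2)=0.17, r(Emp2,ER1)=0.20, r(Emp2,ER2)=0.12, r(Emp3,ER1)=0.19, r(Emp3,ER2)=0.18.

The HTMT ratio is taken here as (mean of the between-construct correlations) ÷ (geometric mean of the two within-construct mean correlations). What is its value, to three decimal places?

0.301

Mean heterotrait r = 1.08/6 = 0.1800.
Mean within-Emp = 1.63/3 = 0.5433; mean within-ER = 0.66/1 = 0.6600.
Geometric mean = √(0.5433 × 0.6600) = 0.5988.
HTMT = 0.1800 / 0.5988 = 0.301.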